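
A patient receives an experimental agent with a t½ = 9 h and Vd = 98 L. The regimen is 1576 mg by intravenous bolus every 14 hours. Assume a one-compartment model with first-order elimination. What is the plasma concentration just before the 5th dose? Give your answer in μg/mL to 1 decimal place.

8.2 μg/mL

f = (1/2)^(τ/t½) = (1/2)^(14/9) ≈ 0.3402.
C₀ = D/Vd = 1576/98 ≈ 16.082 μg/mL.
Before the 5th dose, 4 doses have been given. Superposition: Cmin = C₀·(f + f² + … + f^4).
≈ 16.082 × (0.3402 + 0.1157 + 0.0394 + 0.0134) ≈ 16.082 × 0.5087 ≈ 8.181 μg/mL.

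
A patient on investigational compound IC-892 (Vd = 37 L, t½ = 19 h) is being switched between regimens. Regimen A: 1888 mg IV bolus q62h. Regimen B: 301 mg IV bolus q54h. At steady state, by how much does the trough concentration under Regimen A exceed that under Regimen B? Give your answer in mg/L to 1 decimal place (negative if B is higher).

Regimen A: f = (1/2)^(62/19) ≈ 0.1042; Cmin,ss = (1888/37)·f/(1−f) ≈ 5.935 mg/L.
Regimen B: f = (1/2)^(54/19) ≈ 0.1395; Cmin,ss = (301/37)·f/(1−f) ≈ 1.319 mg/L.
Difference ≈ 5.935 − 1.319 ≈ 4.616 mg/L.

4.6 mg/L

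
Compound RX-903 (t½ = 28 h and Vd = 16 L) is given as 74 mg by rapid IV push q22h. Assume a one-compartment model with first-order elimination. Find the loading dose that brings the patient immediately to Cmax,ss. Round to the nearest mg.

f = (1/2)^(22/28) ≈ 0.580065; accumulation ratio R = 1/(1−f) ≈ 2.38132.
Loading dose to hit Cmax,ss on first dose: D_load = D_maint·R ≈ 74 × 2.38132 ≈ 176.22 mg.

176 mg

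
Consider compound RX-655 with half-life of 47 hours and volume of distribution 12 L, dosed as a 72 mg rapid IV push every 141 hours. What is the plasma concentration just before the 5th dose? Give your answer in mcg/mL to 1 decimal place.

0.9 mcg/mL

f = (1/2)^(τ/t½) = (1/2)^(141/47) ≈ 0.1250.
C₀ = D/Vd = 72/12 ≈ 6.000 mcg/mL.
Before the 5th dose, 4 doses have been given. Superposition: Cmin = C₀·(f + f² + … + f^4).
≈ 6.000 × (0.1250 + 0.0156 + 0.0020 + 0.0002) ≈ 6.000 × 0.1428 ≈ 0.857 mcg/mL.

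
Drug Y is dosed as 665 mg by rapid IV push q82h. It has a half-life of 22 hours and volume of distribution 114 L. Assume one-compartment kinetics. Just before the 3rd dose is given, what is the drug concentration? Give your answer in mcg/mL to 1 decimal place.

0.5 mcg/mL

f = (1/2)^(τ/t½) = (1/2)^(82/22) ≈ 0.0755.
C₀ = D/Vd = 665/114 ≈ 5.833 mcg/mL.
Before the 3rd dose, 2 doses have been given. Superposition: Cmin = C₀·(f + f²).
≈ 5.833 × (0.0755 + 0.0057) ≈ 5.833 × 0.0812 ≈ 0.474 mcg/mL.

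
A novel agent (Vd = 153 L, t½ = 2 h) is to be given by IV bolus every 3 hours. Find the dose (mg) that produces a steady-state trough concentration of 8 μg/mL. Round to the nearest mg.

τ/t½ = 3/2 ≈ 1.5, so f = (1/2)^(3/2) ≈ 0.353553.
Cmin,ss = (D/Vd)·f/(1−f), so D = Cmin,ss·Vd·(1−f)/f.
D = 8 × 153 × (1−f)/f ≈ 8 × 153 × 1.82843 ≈ 2238.00 mg.

2238 mg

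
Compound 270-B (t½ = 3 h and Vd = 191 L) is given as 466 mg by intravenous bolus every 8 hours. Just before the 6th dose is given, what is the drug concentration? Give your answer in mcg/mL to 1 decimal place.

f = (1/2)^(τ/t½) = (1/2)^(8/3) ≈ 0.1575.
C₀ = D/Vd = 466/191 ≈ 2.440 mcg/mL.
Before the 6th dose, 5 doses have been given. Superposition: Cmin = C₀·(f + f² + … + f^5).
≈ 2.440 × (0.1575 + 0.0248 + 0.0039 + 0.0006 + 0.0001) ≈ 2.440 × 0.1869 ≈ 0.456 mcg/mL.

0.5 mcg/mL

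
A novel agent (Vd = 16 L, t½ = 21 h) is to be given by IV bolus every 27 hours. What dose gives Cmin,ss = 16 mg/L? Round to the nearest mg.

368 mg

τ/t½ = 27/21 ≈ 1.2857, so f = (1/2)^(27/21) ≈ 0.410168.
Cmin,ss = (D/Vd)·f/(1−f), so D = Cmin,ss·Vd·(1−f)/f.
D = 16 × 16 × (1−f)/f ≈ 16 × 16 × 1.43803 ≈ 368.14 mg.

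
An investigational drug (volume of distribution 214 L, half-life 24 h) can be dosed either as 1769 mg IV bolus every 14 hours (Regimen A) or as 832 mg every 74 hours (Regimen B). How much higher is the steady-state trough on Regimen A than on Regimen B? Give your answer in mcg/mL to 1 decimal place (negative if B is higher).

Regimen A: f = (1/2)^(14/24) ≈ 0.6674; Cmin,ss = (1769/214)·f/(1−f) ≈ 16.587 mcg/mL.
Regimen B: f = (1/2)^(74/24) ≈ 0.1180; Cmin,ss = (832/214)·f/(1−f) ≈ 0.520 mcg/mL.
Difference ≈ 16.587 − 0.520 ≈ 16.067 mcg/mL.

16.1 mcg/mL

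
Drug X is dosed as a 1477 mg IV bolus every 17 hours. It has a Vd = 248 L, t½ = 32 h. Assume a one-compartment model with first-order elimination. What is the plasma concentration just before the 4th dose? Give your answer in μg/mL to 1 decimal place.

f = (1/2)^(τ/t½) = (1/2)^(17/32) ≈ 0.6920.
C₀ = D/Vd = 1477/248 ≈ 5.956 μg/mL.
Before the 4th dose, 3 doses have been given. Superposition: Cmin = C₀·(f + f² + … + f^3).
≈ 5.956 × (0.6920 + 0.4789 + 0.3314) ≈ 5.956 × 1.5023 ≈ 8.948 μg/mL.

8.9 μg/mL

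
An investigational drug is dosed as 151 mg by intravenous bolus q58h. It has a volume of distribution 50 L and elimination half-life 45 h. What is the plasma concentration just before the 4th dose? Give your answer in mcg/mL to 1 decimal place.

f = (1/2)^(τ/t½) = (1/2)^(58/45) ≈ 0.4093.
C₀ = D/Vd = 151/50 ≈ 3.020 mcg/mL.
Before the 4th dose, 3 doses have been given. Superposition: Cmin = C₀·(f + f² + … + f^3).
≈ 3.020 × (0.4093 + 0.1675 + 0.0686) ≈ 3.020 × 0.6454 ≈ 1.949 mcg/mL.

1.9 mcg/mL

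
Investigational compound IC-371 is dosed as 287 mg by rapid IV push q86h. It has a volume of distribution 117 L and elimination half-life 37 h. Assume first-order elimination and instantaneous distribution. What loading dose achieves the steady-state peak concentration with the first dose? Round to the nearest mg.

359 mg

f = (1/2)^(86/37) ≈ 0.199668; accumulation ratio R = 1/(1−f) ≈ 1.24948.
Loading dose to hit Cmax,ss on first dose: D_load = D_maint·R ≈ 287 × 1.24948 ≈ 358.60 mg.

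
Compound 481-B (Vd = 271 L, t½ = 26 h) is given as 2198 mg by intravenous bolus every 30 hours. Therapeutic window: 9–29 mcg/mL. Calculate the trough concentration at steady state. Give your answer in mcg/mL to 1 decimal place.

Over one 30-h interval, 30/26 ≈ 1.1538 half-lives elapse, leaving f ≈ 0.4494 of each dose.
At steady state, accumulation factor R = 1/(1 − e^(−kτ)) ≈ 1.8162.
Each bolus raises the concentration by D/Vd = 2198/271 ≈ 8.111 mcg/mL.
Cmax,ss = C₀/(1 − f) ≈ 8.111/0.5506 ≈ 14.731 mcg/mL.
One interval later, Cmin,ss = Cmax,ss·e^(−kτ) ≈ 14.731 × 0.4494 ≈ 6.620 mcg/mL.
Trough 6.6 mcg/mL vs MEC 9 mcg/mL: subtherapeutic.

6.6 mcg/mL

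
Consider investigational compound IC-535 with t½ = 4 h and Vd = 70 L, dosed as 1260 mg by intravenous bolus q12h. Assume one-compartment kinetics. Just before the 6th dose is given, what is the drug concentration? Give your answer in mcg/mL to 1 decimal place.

2.6 mcg/mL

f = (1/2)^(τ/t½) = (1/2)^(12/4) ≈ 0.1250.
C₀ = D/Vd = 1260/70 ≈ 18.000 mcg/mL.
Before the 6th dose, 5 doses have been given. Superposition: Cmin = C₀·(f + f² + … + f^5).
≈ 18.000 × (0.1250 + 0.0156 + 0.0020 + 0.0002 + 0.0000) ≈ 18.000 × 0.1428 ≈ 2.570 mcg/mL.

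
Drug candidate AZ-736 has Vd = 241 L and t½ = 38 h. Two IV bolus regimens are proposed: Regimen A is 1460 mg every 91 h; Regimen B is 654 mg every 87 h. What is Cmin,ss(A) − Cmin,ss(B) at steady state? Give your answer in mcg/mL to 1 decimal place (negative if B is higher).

Regimen A: f = (1/2)^(91/38) ≈ 0.1902; Cmin,ss = (1460/241)·f/(1−f) ≈ 1.423 mcg/mL.
Regimen B: f = (1/2)^(87/38) ≈ 0.2046; Cmin,ss = (654/241)·f/(1−f) ≈ 0.698 mcg/mL.
Difference ≈ 1.423 − 0.698 ≈ 0.725 mcg/mL.

0.7 mcg/mL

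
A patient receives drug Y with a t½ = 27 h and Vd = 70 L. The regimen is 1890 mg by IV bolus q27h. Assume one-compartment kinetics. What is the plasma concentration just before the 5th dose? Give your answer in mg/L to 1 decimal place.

f = (1/2)^(τ/t½) = (1/2)^(27/27) ≈ 0.5000.
C₀ = D/Vd = 1890/70 ≈ 27.000 mg/L.
Before the 5th dose, 4 doses have been given. Superposition: Cmin = C₀·(f + f² + … + f^4).
≈ 27.000 × (0.5000 + 0.2500 + 0.1250 + 0.0625) ≈ 27.000 × 0.9375 ≈ 25.312 mg/L.

25.3 mg/L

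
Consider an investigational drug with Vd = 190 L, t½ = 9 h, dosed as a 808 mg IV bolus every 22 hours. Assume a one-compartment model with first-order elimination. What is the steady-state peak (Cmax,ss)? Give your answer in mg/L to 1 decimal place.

k = ln2/t½ = ln2/9 ≈ 0.077016 h⁻¹; fraction remaining f = e^(−kτ) = e^(−0.077016×22) ≈ 0.1837.
Accumulation ratio R = 1/(1 − f) ≈ 1/0.8163 ≈ 1.2250.
Each bolus raises the concentration by D/Vd = 808/190 ≈ 4.253 mg/L.
Steady-state peak Cmax,ss = C₀·R ≈ 4.253 × 1.2250 ≈ 5.210 mg/L.

5.2 mg/L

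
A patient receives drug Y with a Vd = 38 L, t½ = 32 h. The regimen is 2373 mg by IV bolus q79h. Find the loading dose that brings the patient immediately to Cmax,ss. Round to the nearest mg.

f = (1/2)^(79/32) ≈ 0.180648; accumulation ratio R = 1/(1−f) ≈ 1.22048.
Loading dose to hit Cmax,ss on first dose: D_load = D_maint·R ≈ 2373 × 1.22048 ≈ 2896.20 mg.

2896 mg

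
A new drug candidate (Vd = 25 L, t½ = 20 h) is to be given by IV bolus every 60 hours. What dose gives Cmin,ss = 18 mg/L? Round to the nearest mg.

3150 mg

τ/t½ = 60/20 ≈ 3, so f = (1/2)^(60/20) ≈ 0.125000.
Cmin,ss = (D/Vd)·f/(1−f), so D = Cmin,ss·Vd·(1−f)/f.
D = 18 × 25 × (1−f)/f ≈ 18 × 25 × 7.00000 ≈ 3150.00 mg.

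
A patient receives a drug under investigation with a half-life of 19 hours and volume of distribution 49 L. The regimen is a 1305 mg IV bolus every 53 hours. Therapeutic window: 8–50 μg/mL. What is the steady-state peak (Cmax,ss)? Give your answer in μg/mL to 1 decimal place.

k = ln2/t½ = ln2/19 ≈ 0.036481 h⁻¹; fraction remaining f = e^(−kτ) = e^(−0.036481×53) ≈ 0.1446.
Accumulation ratio R = 1/(1 − f) ≈ 1/0.8554 ≈ 1.1690.
Each bolus raises the concentration by D/Vd = 1305/49 ≈ 26.633 μg/mL.
Steady-state peak Cmax,ss = C₀·R ≈ 26.633 × 1.1690 ≈ 31.134 μg/mL.
Peak 31.1 μg/mL vs MTC 50 μg/mL: below toxic threshold.

31.1 μg/mL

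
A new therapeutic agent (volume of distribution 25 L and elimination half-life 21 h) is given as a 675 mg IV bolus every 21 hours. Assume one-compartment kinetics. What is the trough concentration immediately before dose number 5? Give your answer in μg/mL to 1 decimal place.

f = (1/2)^(τ/t½) = (1/2)^(21/21) ≈ 0.5000.
C₀ = D/Vd = 675/25 ≈ 27.000 μg/mL.
Before the 5th dose, 4 doses have been given. Superposition: Cmin = C₀·(f + f² + … + f^4).
≈ 27.000 × (0.5000 + 0.2500 + 0.1250 + 0.0625) ≈ 27.000 × 0.9375 ≈ 25.312 μg/mL.

25.3 μg/mL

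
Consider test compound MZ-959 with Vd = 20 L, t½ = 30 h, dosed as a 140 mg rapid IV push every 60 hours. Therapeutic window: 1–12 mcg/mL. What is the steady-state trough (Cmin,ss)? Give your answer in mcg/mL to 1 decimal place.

τ = 60 h = 2 half-lives, so f = (1/2)^2 = 0.25.
At steady state, R = 1/(1 − 0.25) = 4/3.
Single-dose peak C₀ = D/Vd = 140/20 = 7 mcg/mL.
Steady-state peak Cmax,ss = C₀·R = 7 × 4/3 ≈ 9.333 mcg/mL.
Steady-state trough Cmin,ss = Cmax,ss·f ≈ 9.333 × 0.25 ≈ 2.333 mcg/mL.
Trough 2.3 mcg/mL vs MEC 1 mcg/mL: adequate.

2.3 mcg/mL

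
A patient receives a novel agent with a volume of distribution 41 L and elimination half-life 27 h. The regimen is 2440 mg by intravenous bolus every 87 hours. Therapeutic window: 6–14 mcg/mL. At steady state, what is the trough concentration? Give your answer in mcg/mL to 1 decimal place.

k = ln2/t½ = ln2/27 ≈ 0.025672 h⁻¹; fraction remaining f = e^(−kτ) = e^(−0.025672×87) ≈ 0.1072.
Each bolus raises the concentration by D/Vd = 2440/41 ≈ 59.512 mcg/mL.
Steady-state trough Cmin,ss = C₀·f/(1−f) ≈ 59.512 × 0.1072/0.8928 ≈ 7.146 mcg/mL.
Trough 7.1 mcg/mL vs MEC 6 mcg/mL: adequate.

7.1 mcg/mL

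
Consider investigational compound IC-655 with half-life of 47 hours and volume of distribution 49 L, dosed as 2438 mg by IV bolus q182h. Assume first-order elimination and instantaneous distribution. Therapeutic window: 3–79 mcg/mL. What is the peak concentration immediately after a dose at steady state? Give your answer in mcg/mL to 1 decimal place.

53.4 mcg/mL

τ/t½ = 182/47 ≈ 3.8723, so fraction remaining f = (1/2)^(182/47) ≈ 0.0683.
At steady state, accumulation factor R = 1/(1 − e^(−kτ)) ≈ 1.0733.
Each bolus raises the concentration by D/Vd = 2438/49 ≈ 49.755 mcg/mL.
Cmax,ss = C₀/(1 − f) ≈ 49.755/0.9317 ≈ 53.402 mcg/mL.
Peak 53.4 mcg/mL vs MTC 79 mcg/mL: below toxic threshold.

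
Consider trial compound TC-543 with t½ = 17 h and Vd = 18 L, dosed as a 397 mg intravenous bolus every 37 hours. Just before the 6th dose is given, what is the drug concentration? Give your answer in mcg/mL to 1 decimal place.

f = (1/2)^(τ/t½) = (1/2)^(37/17) ≈ 0.2212.
C₀ = D/Vd = 397/18 ≈ 22.056 mcg/mL.
Before the 6th dose, 5 doses have been given. Superposition: Cmin = C₀·(f + f² + … + f^5).
≈ 22.056 × (0.2212 + 0.0489 + 0.0108 + 0.0024 + 0.0005) ≈ 22.056 × 0.2838 ≈ 6.259 mcg/mL.

6.3 mcg/mL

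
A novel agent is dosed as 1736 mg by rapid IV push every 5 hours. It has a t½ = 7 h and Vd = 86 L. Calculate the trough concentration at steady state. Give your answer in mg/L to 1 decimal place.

31.5 mg/L

Over one 5-h interval, 5/7 ≈ 0.71429 half-lives elapse, leaving f ≈ 0.6095 of each dose.
At steady state, accumulation factor R = 1/(1 − e^(−kτ)) ≈ 2.5608.
Each bolus raises the concentration by D/Vd = 1736/86 ≈ 20.186 mg/L.
Steady-state peak Cmax,ss = C₀·R ≈ 20.186 × 2.5608 ≈ 51.692 mg/L.
One interval later, Cmin,ss = Cmax,ss·e^(−kτ) ≈ 51.692 × 0.6095 ≈ 31.506 mg/L.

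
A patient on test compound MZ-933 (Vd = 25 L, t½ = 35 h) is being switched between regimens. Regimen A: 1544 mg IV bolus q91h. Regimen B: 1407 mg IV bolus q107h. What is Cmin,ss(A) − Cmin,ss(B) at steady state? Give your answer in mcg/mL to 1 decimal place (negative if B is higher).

4.5 mcg/mL

Regimen A: f = (1/2)^(91/35) ≈ 0.1649; Cmin,ss = (1544/25)·f/(1−f) ≈ 12.195 mcg/mL.
Regimen B: f = (1/2)^(107/35) ≈ 0.1201; Cmin,ss = (1407/25)·f/(1−f) ≈ 7.682 mcg/mL.
Difference ≈ 12.195 − 7.682 ≈ 4.513 mcg/mL.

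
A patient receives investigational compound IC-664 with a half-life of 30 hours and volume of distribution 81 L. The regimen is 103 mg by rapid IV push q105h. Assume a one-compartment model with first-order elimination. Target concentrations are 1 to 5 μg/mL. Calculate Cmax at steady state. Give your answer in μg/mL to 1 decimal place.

1.4 μg/mL

Over one 105-h interval, 105/30 ≈ 3.5 half-lives elapse, leaving f ≈ 0.0884 of each dose.
At steady state, accumulation factor R = 1/(1 − e^(−kτ)) ≈ 1.0970.
Single-dose peak C₀ = D/Vd = 103/81 ≈ 1.272 μg/mL.
Cmax,ss = C₀/(1 − f) ≈ 1.272/0.9116 ≈ 1.395 μg/mL.
Peak 1.4 μg/mL vs MTC 5 μg/mL: below toxic threshold.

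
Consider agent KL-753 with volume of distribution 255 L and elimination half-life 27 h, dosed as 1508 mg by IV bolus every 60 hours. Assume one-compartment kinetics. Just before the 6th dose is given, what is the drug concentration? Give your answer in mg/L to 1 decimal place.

f = (1/2)^(τ/t½) = (1/2)^(60/27) ≈ 0.2143.
C₀ = D/Vd = 1508/255 ≈ 5.914 mg/L.
Before the 6th dose, 5 doses have been given. Superposition: Cmin = C₀·(f + f² + … + f^5).
≈ 5.914 × (0.2143 + 0.0459 + 0.0098 + 0.0021 + 0.0005) ≈ 5.914 × 0.2726 ≈ 1.612 mg/L.

1.6 mg/L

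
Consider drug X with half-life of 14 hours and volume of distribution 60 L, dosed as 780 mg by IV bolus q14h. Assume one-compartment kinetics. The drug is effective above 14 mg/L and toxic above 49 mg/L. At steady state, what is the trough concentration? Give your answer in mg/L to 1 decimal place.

13.0 mg/L

τ = 14 h = 1 half-life, so f = (1/2)^1 = 0.5.
At steady state, R = 1/(1 − 0.5) = 2/1.
Single-dose peak C₀ = D/Vd = 780/60 = 13 mg/L.
Steady-state peak Cmax,ss = C₀·R = 13 × 2/1 ≈ 26.000 mg/L.
Steady-state trough Cmin,ss = Cmax,ss·f ≈ 26.000 × 0.5 ≈ 13.000 mg/L.
Trough 13.0 mg/L vs MEC 14 mg/L: subtherapeutic.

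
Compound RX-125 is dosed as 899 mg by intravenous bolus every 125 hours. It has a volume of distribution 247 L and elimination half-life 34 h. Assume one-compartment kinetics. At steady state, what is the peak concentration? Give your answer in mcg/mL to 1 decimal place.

k = ln2/t½ = ln2/34 ≈ 0.020387 h⁻¹; fraction remaining f = e^(−kτ) = e^(−0.020387×125) ≈ 0.0782.
At steady state, accumulation factor R = 1/(1 − e^(−kτ)) ≈ 1.0848.
Each bolus raises the concentration by D/Vd = 899/247 ≈ 3.640 mcg/mL.
Steady-state peak Cmax,ss = C₀·R ≈ 3.640 × 1.0848 ≈ 3.949 mcg/mL.

3.9 mcg/mL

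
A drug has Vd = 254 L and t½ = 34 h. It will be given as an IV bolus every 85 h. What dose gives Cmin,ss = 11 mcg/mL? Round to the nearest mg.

τ/t½ = 85/34 ≈ 2.5, so f = (1/2)^(85/34) ≈ 0.176777.
Cmin,ss = (D/Vd)·f/(1−f), so D = Cmin,ss·Vd·(1−f)/f.
D = 11 × 254 × (1−f)/f ≈ 11 × 254 × 4.65684 ≈ 13011.21 mg.

13011 mg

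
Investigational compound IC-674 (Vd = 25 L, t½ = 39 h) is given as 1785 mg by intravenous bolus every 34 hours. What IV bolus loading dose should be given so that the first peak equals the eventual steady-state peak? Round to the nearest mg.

f = (1/2)^(34/39) ≈ 0.546467; accumulation ratio R = 1/(1−f) ≈ 2.20491.
Loading dose to hit Cmax,ss on first dose: D_load = D_maint·R ≈ 1785 × 2.20491 ≈ 3935.76 mg.

3936 mg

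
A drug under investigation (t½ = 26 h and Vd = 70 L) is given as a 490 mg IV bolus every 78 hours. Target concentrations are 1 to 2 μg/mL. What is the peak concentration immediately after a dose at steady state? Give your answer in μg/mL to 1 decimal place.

The dosing interval is 3 half-lives, so f = 2^(−3) = 0.125.
Accumulation ratio R = 1/(1 − f) = 1/0.875 = 8/7.
Single-dose peak C₀ = D/Vd = 490/70 = 7 μg/mL.
Steady-state peak Cmax,ss = C₀·R = 7 × 8/7 ≈ 8.000 μg/mL.
Peak 8.0 μg/mL vs MTC 2 μg/mL: exceeds toxic threshold.

8.0 μg/mL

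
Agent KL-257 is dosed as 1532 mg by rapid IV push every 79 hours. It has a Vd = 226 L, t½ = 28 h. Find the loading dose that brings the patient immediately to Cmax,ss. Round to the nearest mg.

1784 mg

f = (1/2)^(79/28) ≈ 0.141470; accumulation ratio R = 1/(1−f) ≈ 1.16478.
Loading dose to hit Cmax,ss on first dose: D_load = D_maint·R ≈ 1532 × 1.16478 ≈ 1784.44 mg.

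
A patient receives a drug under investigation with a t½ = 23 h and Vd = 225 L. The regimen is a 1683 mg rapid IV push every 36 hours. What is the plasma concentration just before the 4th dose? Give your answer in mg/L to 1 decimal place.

3.7 mg/L

f = (1/2)^(τ/t½) = (1/2)^(36/23) ≈ 0.3379.
C₀ = D/Vd = 1683/225 ≈ 7.480 mg/L.
Before the 4th dose, 3 doses have been given. Superposition: Cmin = C₀·(f + f² + … + f^3).
≈ 7.480 × (0.3379 + 0.1142 + 0.0386) ≈ 7.480 × 0.4907 ≈ 3.670 mg/L.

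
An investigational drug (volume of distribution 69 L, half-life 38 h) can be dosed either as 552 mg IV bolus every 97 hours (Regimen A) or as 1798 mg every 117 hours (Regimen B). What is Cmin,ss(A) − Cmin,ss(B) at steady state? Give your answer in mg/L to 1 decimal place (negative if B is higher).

-1.9 mg/L

Regimen A: f = (1/2)^(97/38) ≈ 0.1704; Cmin,ss = (552/69)·f/(1−f) ≈ 1.643 mg/L.
Regimen B: f = (1/2)^(117/38) ≈ 0.1183; Cmin,ss = (1798/69)·f/(1−f) ≈ 3.496 mg/L.
Difference ≈ 1.643 − 3.496 ≈ -1.853 mg/L.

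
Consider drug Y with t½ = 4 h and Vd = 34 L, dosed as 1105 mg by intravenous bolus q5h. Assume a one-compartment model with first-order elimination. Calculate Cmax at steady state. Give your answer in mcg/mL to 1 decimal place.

τ/t½ = 5/4 ≈ 1.25, so fraction remaining f = (1/2)^(5/4) ≈ 0.4204.
At steady state, accumulation factor R = 1/(1 − e^(−kτ)) ≈ 1.7253.
Single-dose peak C₀ = D/Vd = 1105/34 ≈ 32.500 mcg/mL.
Steady-state peak Cmax,ss = C₀·R ≈ 32.500 × 1.7253 ≈ 56.072 mcg/mL.

56.1 mcg/mL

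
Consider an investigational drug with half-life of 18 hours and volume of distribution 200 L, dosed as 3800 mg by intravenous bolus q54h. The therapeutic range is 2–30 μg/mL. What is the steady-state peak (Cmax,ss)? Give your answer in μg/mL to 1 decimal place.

21.7 μg/mL

τ = 54 h = 3 half-lives, so f = (1/2)^3 = 0.125.
At steady state, R = 1/(1 − 0.125) = 8/7.
Single-dose peak C₀ = D/Vd = 3800/200 = 19 μg/mL.
Steady-state peak Cmax,ss = C₀·R = 19 × 8/7 ≈ 21.714 μg/mL.
Peak 21.7 μg/mL vs MTC 30 μg/mL: below toxic threshold.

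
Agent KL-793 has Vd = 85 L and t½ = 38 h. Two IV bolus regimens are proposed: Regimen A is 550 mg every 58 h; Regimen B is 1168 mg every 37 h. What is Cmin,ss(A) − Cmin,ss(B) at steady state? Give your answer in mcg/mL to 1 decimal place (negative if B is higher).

-10.8 mcg/mL

Regimen A: f = (1/2)^(58/38) ≈ 0.3472; Cmin,ss = (550/85)·f/(1−f) ≈ 3.441 mcg/mL.
Regimen B: f = (1/2)^(37/38) ≈ 0.5092; Cmin,ss = (1168/85)·f/(1−f) ≈ 14.256 mcg/mL.
Difference ≈ 3.441 − 14.256 ≈ -10.815 mcg/mL.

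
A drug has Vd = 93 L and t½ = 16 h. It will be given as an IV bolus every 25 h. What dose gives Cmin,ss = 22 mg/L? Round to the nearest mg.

τ/t½ = 25/16 ≈ 1.5625, so f = (1/2)^(25/16) ≈ 0.338564.
Cmin,ss = (D/Vd)·f/(1−f), so D = Cmin,ss·Vd·(1−f)/f.
D = 22 × 93 × (1−f)/f ≈ 22 × 93 × 1.95365 ≈ 3997.17 mg.

3997 mg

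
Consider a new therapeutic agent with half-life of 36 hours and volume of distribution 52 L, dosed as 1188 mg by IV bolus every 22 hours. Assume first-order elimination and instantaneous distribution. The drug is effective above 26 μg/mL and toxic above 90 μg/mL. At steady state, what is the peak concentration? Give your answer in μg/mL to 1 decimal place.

Over one 22-h interval, 22/36 ≈ 0.61111 half-lives elapse, leaving f ≈ 0.6547 of each dose.
Accumulation ratio R = 1/(1 − f) ≈ 1/0.3453 ≈ 2.8960.
Each bolus raises the concentration by D/Vd = 1188/52 ≈ 22.846 μg/mL.
Steady-state peak Cmax,ss = C₀·R ≈ 22.846 × 2.8960 ≈ 66.162 μg/mL.
Peak 66.2 μg/mL vs MTC 90 μg/mL: below toxic threshold.

66.2 μg/mL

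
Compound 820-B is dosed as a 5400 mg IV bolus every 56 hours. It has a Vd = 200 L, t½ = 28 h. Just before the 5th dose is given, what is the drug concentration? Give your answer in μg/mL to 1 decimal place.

f = (1/2)^(τ/t½) = (1/2)^(56/28) ≈ 0.2500.
C₀ = D/Vd = 5400/200 ≈ 27.000 μg/mL.
Before the 5th dose, 4 doses have been given. Superposition: Cmin = C₀·(f + f² + … + f^4).
≈ 27.000 × (0.2500 + 0.0625 + 0.0156 + 0.0039) ≈ 27.000 × 0.3320 ≈ 8.964 μg/mL.

9.0 μg/mL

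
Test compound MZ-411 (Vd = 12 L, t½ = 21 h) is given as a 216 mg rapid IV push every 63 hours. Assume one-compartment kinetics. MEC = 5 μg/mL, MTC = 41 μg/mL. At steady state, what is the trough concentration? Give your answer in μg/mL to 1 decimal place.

The dosing interval is 3 half-lives, so f = 2^(−3) = 0.125.
At steady state, R = 1/(1 − 0.125) = 8/7.
Single-dose peak C₀ = D/Vd = 216/12 = 18 μg/mL.
Steady-state peak Cmax,ss = C₀·R = 18 × 8/7 ≈ 20.571 μg/mL.
Steady-state trough Cmin,ss = Cmax,ss·f ≈ 20.571 × 0.125 ≈ 2.571 μg/mL.
Trough 2.6 μg/mL vs MEC 5 μg/mL: subtherapeutic.

2.6 μg/mL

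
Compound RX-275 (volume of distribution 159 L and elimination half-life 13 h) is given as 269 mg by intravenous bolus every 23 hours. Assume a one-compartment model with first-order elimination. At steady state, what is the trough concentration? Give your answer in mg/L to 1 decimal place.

0.7 mg/L

k = ln2/t½ = ln2/13 ≈ 0.053319 h⁻¹; fraction remaining f = e^(−kτ) = e^(−0.053319×23) ≈ 0.2934.
Accumulation ratio R = 1/(1 − f) ≈ 1/0.7066 ≈ 1.4152.
Single-dose peak C₀ = D/Vd = 269/159 ≈ 1.692 mg/L.
Steady-state peak Cmax,ss = C₀·R ≈ 1.692 × 1.4152 ≈ 2.395 mg/L.
Steady-state trough Cmin,ss = Cmax,ss·f ≈ 2.395 × 0.2934 ≈ 0.703 mg/L.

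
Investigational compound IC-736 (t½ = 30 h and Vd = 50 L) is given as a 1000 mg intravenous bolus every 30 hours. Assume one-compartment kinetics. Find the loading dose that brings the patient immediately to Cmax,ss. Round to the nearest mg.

2000 mg

f = (1/2)^(30/30) ≈ 0.500000; accumulation ratio R = 1/(1−f) ≈ 2.00000.
Loading dose to hit Cmax,ss on first dose: D_load = D_maint·R ≈ 1000 × 2.00000 ≈ 2000.00 mg.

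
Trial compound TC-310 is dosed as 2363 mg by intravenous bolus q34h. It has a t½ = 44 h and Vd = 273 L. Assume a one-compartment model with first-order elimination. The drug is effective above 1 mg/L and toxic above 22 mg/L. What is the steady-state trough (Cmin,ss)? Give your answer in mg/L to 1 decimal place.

12.2 mg/L

τ/t½ = 34/44 ≈ 0.77273, so fraction remaining f = (1/2)^(34/44) ≈ 0.5853.
Accumulation ratio R = 1/(1 − f) ≈ 1/0.4147 ≈ 2.4114.
Each bolus raises the concentration by D/Vd = 2363/273 ≈ 8.656 mg/L.
Cmax,ss = C₀/(1 − f) ≈ 8.656/0.4147 ≈ 20.873 mg/L.
One interval later, Cmin,ss = Cmax,ss·e^(−kτ) ≈ 20.873 × 0.5853 ≈ 12.217 mg/L.
Trough 12.2 mg/L vs MEC 1 mg/L: adequate.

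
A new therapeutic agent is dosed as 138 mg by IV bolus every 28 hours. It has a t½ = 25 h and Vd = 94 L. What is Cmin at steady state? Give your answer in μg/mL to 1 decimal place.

1.3 μg/mL

Over one 28-h interval, 28/25 ≈ 1.12 half-lives elapse, leaving f ≈ 0.4601 of each dose.
At steady state, accumulation factor R = 1/(1 − e^(−kτ)) ≈ 1.8522.
Single-dose peak C₀ = D/Vd = 138/94 ≈ 1.468 μg/mL.
Steady-state peak Cmax,ss = C₀·R ≈ 1.468 × 1.8522 ≈ 2.719 μg/mL.
One interval later, Cmin,ss = Cmax,ss·e^(−kτ) ≈ 2.719 × 0.4601 ≈ 1.251 μg/mL.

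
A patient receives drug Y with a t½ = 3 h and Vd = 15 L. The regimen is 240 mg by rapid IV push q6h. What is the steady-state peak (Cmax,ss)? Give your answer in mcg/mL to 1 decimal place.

21.3 mcg/mL

τ = 6 h = 2 half-lives, so f = (1/2)^2 = 0.25.
Accumulation ratio R = 1/(1 − f) = 1/0.75 = 4/3.
Single-dose peak C₀ = D/Vd = 240/15 = 16 mcg/mL.
Steady-state peak Cmax,ss = C₀·R = 16 × 4/3 ≈ 21.333 mcg/mL.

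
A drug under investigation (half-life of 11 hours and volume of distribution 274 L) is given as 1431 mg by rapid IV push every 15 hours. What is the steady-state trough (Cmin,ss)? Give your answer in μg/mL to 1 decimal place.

3.3 μg/mL

k = ln2/t½ = ln2/11 ≈ 0.063013 h⁻¹; fraction remaining f = e^(−kτ) = e^(−0.063013×15) ≈ 0.3886.
Accumulation ratio R = 1/(1 − f) ≈ 1/0.6114 ≈ 1.6356.
Single-dose peak C₀ = D/Vd = 1431/274 ≈ 5.223 μg/mL.
Steady-state peak Cmax,ss = C₀·R ≈ 5.223 × 1.6356 ≈ 8.543 μg/mL.
One interval later, Cmin,ss = Cmax,ss·e^(−kτ) ≈ 8.543 × 0.3886 ≈ 3.320 μg/mL.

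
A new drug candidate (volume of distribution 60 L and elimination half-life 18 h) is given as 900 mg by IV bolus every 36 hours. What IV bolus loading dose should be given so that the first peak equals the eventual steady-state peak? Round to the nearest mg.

f = (1/2)^(36/18) ≈ 0.250000; accumulation ratio R = 1/(1−f) ≈ 1.33333.
Loading dose to hit Cmax,ss on first dose: D_load = D_maint·R ≈ 900 × 1.33333 ≈ 1200.00 mg.

1200 mg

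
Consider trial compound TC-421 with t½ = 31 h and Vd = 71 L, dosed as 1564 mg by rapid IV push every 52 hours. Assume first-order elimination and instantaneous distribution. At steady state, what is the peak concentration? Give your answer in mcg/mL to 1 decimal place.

k = ln2/t½ = ln2/31 ≈ 0.022360 h⁻¹; fraction remaining f = e^(−kτ) = e^(−0.022360×52) ≈ 0.3126.
Accumulation ratio R = 1/(1 − f) ≈ 1/0.6874 ≈ 1.4548.
Single-dose peak C₀ = D/Vd = 1564/71 ≈ 22.028 mcg/mL.
Steady-state peak Cmax,ss = C₀·R ≈ 22.028 × 1.4548 ≈ 32.046 mcg/mL.

32.0 mcg/mL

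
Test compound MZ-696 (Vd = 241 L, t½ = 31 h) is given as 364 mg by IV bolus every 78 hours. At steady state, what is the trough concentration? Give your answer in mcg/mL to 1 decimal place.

0.3 mcg/mL

Over one 78-h interval, 78/31 ≈ 2.5161 half-lives elapse, leaving f ≈ 0.1748 of each dose.
Accumulation ratio R = 1/(1 − f) ≈ 1/0.8252 ≈ 1.2118.
Single-dose peak C₀ = D/Vd = 364/241 ≈ 1.510 mcg/mL.
Cmax,ss = C₀/(1 − f) ≈ 1.510/0.8252 ≈ 1.830 mcg/mL.
Steady-state trough Cmin,ss = Cmax,ss·f ≈ 1.830 × 0.1748 ≈ 0.320 mcg/mL.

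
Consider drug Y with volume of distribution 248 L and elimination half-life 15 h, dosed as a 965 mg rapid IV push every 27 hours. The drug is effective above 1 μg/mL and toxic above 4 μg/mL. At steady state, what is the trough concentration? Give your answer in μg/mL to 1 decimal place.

Over one 27-h interval, 27/15 ≈ 1.8 half-lives elapse, leaving f ≈ 0.2872 of each dose.
Each bolus raises the concentration by D/Vd = 965/248 ≈ 3.891 μg/mL.
Steady-state trough Cmin,ss = C₀·f/(1−f) ≈ 3.891 × 0.2872/0.7128 ≈ 1.568 μg/mL.
Trough 1.6 μg/mL vs MEC 1 μg/mL: adequate.

1.6 μg/mL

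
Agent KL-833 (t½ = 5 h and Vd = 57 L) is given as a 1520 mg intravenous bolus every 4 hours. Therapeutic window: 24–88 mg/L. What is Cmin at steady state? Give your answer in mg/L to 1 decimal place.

36.0 mg/L

τ/t½ = 4/5 ≈ 0.8, so fraction remaining f = (1/2)^(4/5) ≈ 0.5743.
At steady state, accumulation factor R = 1/(1 − e^(−kτ)) ≈ 2.3491.
Single-dose peak C₀ = D/Vd = 1520/57 ≈ 26.667 mg/L.
Steady-state peak Cmax,ss = C₀·R ≈ 26.667 × 2.3491 ≈ 62.643 mg/L.
Steady-state trough Cmin,ss = Cmax,ss·f ≈ 62.643 × 0.5743 ≈ 35.976 mg/L.
Trough 36.0 mg/L vs MEC 24 mg/L: adequate.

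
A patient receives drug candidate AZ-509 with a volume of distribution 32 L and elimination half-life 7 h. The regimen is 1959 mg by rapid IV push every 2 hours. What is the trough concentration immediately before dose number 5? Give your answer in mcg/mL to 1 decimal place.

152.9 mcg/mL

f = (1/2)^(τ/t½) = (1/2)^(2/7) ≈ 0.8203.
C₀ = D/Vd = 1959/32 ≈ 61.219 mcg/mL.
Before the 5th dose, 4 doses have been given. Superposition: Cmin = C₀·(f + f² + … + f^4).
≈ 61.219 × (0.8203 + 0.6729 + 0.5520 + 0.4528) ≈ 61.219 × 2.4980 ≈ 152.925 mcg/mL.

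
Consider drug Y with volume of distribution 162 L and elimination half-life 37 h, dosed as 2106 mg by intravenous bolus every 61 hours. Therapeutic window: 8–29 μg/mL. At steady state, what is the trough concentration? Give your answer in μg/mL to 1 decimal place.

Over one 61-h interval, 61/37 ≈ 1.6486 half-lives elapse, leaving f ≈ 0.3189 of each dose.
Accumulation ratio R = 1/(1 − f) ≈ 1/0.6811 ≈ 1.4682.
Single-dose peak C₀ = D/Vd = 2106/162 ≈ 13.000 μg/mL.
Cmax,ss = C₀/(1 − f) ≈ 13.000/0.6811 ≈ 19.087 μg/mL.
Steady-state trough Cmin,ss = Cmax,ss·f ≈ 19.087 × 0.3189 ≈ 6.087 μg/mL.
Trough 6.1 μg/mL vs MEC 8 μg/mL: subtherapeutic.

6.1 μg/mL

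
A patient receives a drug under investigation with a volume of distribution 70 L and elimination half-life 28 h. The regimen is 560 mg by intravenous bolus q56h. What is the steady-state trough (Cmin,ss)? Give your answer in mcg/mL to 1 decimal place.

τ = 56 h = 2 half-lives, so f = (1/2)^2 = 0.25.
At steady state, R = 1/(1 − 0.25) = 4/3.
Single-dose peak C₀ = D/Vd = 560/70 = 8 mcg/mL.
Steady-state peak Cmax,ss = C₀·R = 8 × 4/3 ≈ 10.667 mcg/mL.
Steady-state trough Cmin,ss = Cmax,ss·f ≈ 10.667 × 0.25 ≈ 2.667 mcg/mL.

2.7 mcg/mL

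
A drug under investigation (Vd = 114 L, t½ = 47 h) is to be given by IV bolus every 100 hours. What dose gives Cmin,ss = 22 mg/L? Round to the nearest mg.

8452 mg

τ/t½ = 100/47 ≈ 2.1277, so f = (1/2)^(100/47) ≈ 0.228829.
Cmin,ss = (D/Vd)·f/(1−f), so D = Cmin,ss·Vd·(1−f)/f.
D = 22 × 114 × (1−f)/f ≈ 22 × 114 × 3.37008 ≈ 8452.16 mg.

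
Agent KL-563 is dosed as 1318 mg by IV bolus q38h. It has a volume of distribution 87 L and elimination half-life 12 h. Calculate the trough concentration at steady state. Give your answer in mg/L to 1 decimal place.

Over one 38-h interval, 38/12 ≈ 3.1667 half-lives elapse, leaving f ≈ 0.1114 of each dose.
At steady state, accumulation factor R = 1/(1 − e^(−kτ)) ≈ 1.1254.
Each bolus raises the concentration by D/Vd = 1318/87 ≈ 15.149 mg/L.
Cmax,ss = C₀/(1 − f) ≈ 15.149/0.8886 ≈ 17.048 mg/L.
One interval later, Cmin,ss = Cmax,ss·e^(−kτ) ≈ 17.048 × 0.1114 ≈ 1.899 mg/L.

1.9 mg/L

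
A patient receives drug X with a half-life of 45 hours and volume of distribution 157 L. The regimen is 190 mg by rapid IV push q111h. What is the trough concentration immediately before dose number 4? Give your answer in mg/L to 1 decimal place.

0.3 mg/L

f = (1/2)^(τ/t½) = (1/2)^(111/45) ≈ 0.1809.
C₀ = D/Vd = 190/157 ≈ 1.210 mg/L.
Before the 4th dose, 3 doses have been given. Superposition: Cmin = C₀·(f + f² + … + f^3).
≈ 1.210 × (0.1809 + 0.0327 + 0.0059) ≈ 1.210 × 0.2195 ≈ 0.266 mg/L.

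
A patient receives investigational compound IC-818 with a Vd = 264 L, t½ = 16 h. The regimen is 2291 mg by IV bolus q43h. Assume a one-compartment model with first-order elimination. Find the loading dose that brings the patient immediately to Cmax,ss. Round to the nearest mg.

2712 mg

f = (1/2)^(43/16) ≈ 0.155232; accumulation ratio R = 1/(1−f) ≈ 1.18376.
Loading dose to hit Cmax,ss on first dose: D_load = D_maint·R ≈ 2291 × 1.18376 ≈ 2711.99 mg.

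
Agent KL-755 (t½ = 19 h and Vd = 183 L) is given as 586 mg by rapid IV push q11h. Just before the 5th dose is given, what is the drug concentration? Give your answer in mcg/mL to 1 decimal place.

5.2 mcg/mL

f = (1/2)^(τ/t½) = (1/2)^(11/19) ≈ 0.6695.
C₀ = D/Vd = 586/183 ≈ 3.202 mcg/mL.
Before the 5th dose, 4 doses have been given. Superposition: Cmin = C₀·(f + f² + … + f^4).
≈ 3.202 × (0.6695 + 0.4482 + 0.3001 + 0.2009) ≈ 3.202 × 1.6187 ≈ 5.183 mcg/mL.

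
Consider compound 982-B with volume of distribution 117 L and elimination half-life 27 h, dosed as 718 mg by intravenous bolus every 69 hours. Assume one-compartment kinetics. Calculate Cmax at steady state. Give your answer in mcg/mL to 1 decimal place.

Over one 69-h interval, 69/27 ≈ 2.5556 half-lives elapse, leaving f ≈ 0.1701 of each dose.
At steady state, accumulation factor R = 1/(1 − e^(−kτ)) ≈ 1.2050.
Each bolus raises the concentration by D/Vd = 718/117 ≈ 6.137 mcg/mL.
Steady-state peak Cmax,ss = C₀·R ≈ 6.137 × 1.2050 ≈ 7.395 mcg/mL.

7.4 mcg/mL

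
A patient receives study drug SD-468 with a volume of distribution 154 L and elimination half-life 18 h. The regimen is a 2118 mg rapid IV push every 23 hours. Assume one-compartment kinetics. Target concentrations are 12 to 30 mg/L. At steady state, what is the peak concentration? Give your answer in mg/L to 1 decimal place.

k = ln2/t½ = ln2/18 ≈ 0.038508 h⁻¹; fraction remaining f = e^(−kτ) = e^(−0.038508×23) ≈ 0.4124.
At steady state, accumulation factor R = 1/(1 − e^(−kτ)) ≈ 1.7018.
Each bolus raises the concentration by D/Vd = 2118/154 ≈ 13.753 mg/L.
Cmax,ss = C₀/(1 − f) ≈ 13.753/0.5876 ≈ 23.405 mg/L.
Peak 23.4 mg/L vs MTC 30 mg/L: below toxic threshold.

23.4 mg/L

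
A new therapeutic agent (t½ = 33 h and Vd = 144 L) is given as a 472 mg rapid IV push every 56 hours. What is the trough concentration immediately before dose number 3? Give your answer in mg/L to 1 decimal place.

f = (1/2)^(τ/t½) = (1/2)^(56/33) ≈ 0.3084.
C₀ = D/Vd = 472/144 ≈ 3.278 mg/L.
Before the 3rd dose, 2 doses have been given. Superposition: Cmin = C₀·(f + f²).
≈ 3.278 × (0.3084 + 0.0951) ≈ 3.278 × 0.4035 ≈ 1.323 mg/L.

1.3 mg/L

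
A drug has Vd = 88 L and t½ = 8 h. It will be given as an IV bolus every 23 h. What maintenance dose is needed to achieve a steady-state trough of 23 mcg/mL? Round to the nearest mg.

12824 mg

τ/t½ = 23/8 ≈ 2.875, so f = (1/2)^(23/8) ≈ 0.136313.
Cmin,ss = (D/Vd)·f/(1−f), so D = Cmin,ss·Vd·(1−f)/f.
D = 23 × 88 × (1−f)/f ≈ 23 × 88 × 6.33606 ≈ 12824.19 mg.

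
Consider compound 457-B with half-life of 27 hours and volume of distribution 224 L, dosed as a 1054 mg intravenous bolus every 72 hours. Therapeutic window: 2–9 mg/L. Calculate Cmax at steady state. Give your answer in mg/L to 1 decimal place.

5.6 mg/L

k = ln2/t½ = ln2/27 ≈ 0.025672 h⁻¹; fraction remaining f = e^(−kτ) = e^(−0.025672×72) ≈ 0.1575.
At steady state, accumulation factor R = 1/(1 − e^(−kτ)) ≈ 1.1869.
Each bolus raises the concentration by D/Vd = 1054/224 ≈ 4.705 mg/L.
Steady-state peak Cmax,ss = C₀·R ≈ 4.705 × 1.1869 ≈ 5.584 mg/L.
Peak 5.6 mg/L vs MTC 9 mg/L: below toxic threshold.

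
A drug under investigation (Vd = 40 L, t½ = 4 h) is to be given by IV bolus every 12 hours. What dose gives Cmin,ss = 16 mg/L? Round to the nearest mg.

τ/t½ = 12/4 ≈ 3, so f = (1/2)^(12/4) ≈ 0.125000.
Cmin,ss = (D/Vd)·f/(1−f), so D = Cmin,ss·Vd·(1−f)/f.
D = 16 × 40 × (1−f)/f ≈ 16 × 40 × 7.00000 ≈ 4480.00 mg.

4480 mg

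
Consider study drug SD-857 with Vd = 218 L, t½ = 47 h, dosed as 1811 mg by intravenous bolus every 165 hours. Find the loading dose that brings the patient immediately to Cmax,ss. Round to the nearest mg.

1985 mg

f = (1/2)^(165/47) ≈ 0.087739; accumulation ratio R = 1/(1−f) ≈ 1.09618.
Loading dose to hit Cmax,ss on first dose: D_load = D_maint·R ≈ 1811 × 1.09618 ≈ 1985.18 mg.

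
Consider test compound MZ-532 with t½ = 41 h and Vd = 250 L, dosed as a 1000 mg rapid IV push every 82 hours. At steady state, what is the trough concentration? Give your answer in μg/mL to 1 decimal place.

1.3 μg/mL

The dosing interval is 2 half-lives, so f = 2^(−2) = 0.25.
At steady state, R = 1/(1 − 0.25) = 4/3.
Single-dose peak C₀ = D/Vd = 1000/250 = 4 μg/mL.
Steady-state peak Cmax,ss = C₀·R = 4 × 4/3 ≈ 5.333 μg/mL.
Steady-state trough Cmin,ss = Cmax,ss·f ≈ 5.333 × 0.25 ≈ 1.333 μg/mL.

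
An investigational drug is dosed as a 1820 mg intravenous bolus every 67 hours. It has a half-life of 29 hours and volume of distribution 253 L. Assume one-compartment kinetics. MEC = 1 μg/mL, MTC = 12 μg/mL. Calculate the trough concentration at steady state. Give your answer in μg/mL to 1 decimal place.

τ/t½ = 67/29 ≈ 2.3103, so fraction remaining f = (1/2)^(67/29) ≈ 0.2016.
At steady state, accumulation factor R = 1/(1 − e^(−kτ)) ≈ 1.2525.
Each bolus raises the concentration by D/Vd = 1820/253 ≈ 7.194 μg/mL.
Cmax,ss = C₀/(1 − f) ≈ 7.194/0.7984 ≈ 9.011 μg/mL.
Steady-state trough Cmin,ss = Cmax,ss·f ≈ 9.011 × 0.2016 ≈ 1.817 μg/mL.
Trough 1.8 μg/mL vs MEC 1 μg/mL: adequate.

1.8 μg/mL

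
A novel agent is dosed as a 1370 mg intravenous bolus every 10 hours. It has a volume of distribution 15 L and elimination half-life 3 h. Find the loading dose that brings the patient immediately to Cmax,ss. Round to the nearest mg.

f = (1/2)^(10/3) ≈ 0.099213; accumulation ratio R = 1/(1−f) ≈ 1.11014.
Loading dose to hit Cmax,ss on first dose: D_load = D_maint·R ≈ 1370 × 1.11014 ≈ 1520.89 mg.

1521 mg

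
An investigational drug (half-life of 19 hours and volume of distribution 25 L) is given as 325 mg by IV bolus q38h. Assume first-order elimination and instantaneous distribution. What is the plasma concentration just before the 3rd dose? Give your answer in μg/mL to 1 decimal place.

4.1 μg/mL

f = (1/2)^(τ/t½) = (1/2)^(38/19) ≈ 0.2500.
C₀ = D/Vd = 325/25 ≈ 13.000 μg/mL.
Before the 3rd dose, 2 doses have been given. Superposition: Cmin = C₀·(f + f²).
≈ 13.000 × (0.2500 + 0.0625) ≈ 13.000 × 0.3125 ≈ 4.062 μg/mL.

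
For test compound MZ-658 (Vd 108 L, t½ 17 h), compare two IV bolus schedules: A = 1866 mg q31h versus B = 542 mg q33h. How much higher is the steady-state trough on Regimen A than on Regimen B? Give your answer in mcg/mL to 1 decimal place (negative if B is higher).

5.0 mcg/mL

Regimen A: f = (1/2)^(31/17) ≈ 0.2825; Cmin,ss = (1866/108)·f/(1−f) ≈ 6.803 mcg/mL.
Regimen B: f = (1/2)^(33/17) ≈ 0.2604; Cmin,ss = (542/108)·f/(1−f) ≈ 1.767 mcg/mL.
Difference ≈ 6.803 − 1.767 ≈ 5.036 mcg/mL.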